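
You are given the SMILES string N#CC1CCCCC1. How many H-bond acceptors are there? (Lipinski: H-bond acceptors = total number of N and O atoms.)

1

N atoms: 1; O atoms: 0.
Lipinski HBA = 1 + 0 = 1.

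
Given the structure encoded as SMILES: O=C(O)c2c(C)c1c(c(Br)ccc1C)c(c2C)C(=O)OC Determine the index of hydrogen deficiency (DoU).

9

Molecular formula: C16H15BrO4.
DoU = (2C + 2 + N − H − X) / 2, where X is the halogen count and O/S are ignored.
    = (2·16 + 2 + 0 − 15 − 1) / 2 = 18 / 2 = 9.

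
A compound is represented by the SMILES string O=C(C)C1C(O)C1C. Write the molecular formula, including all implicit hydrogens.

C6H10O2

Walk through each heavy atom and fill implicit hydrogens from standard valence (C 4, N 3, O 2, S 2, halogen 1):
  atom 1: O, bond orders sum to 2 (valence 2) → 0 H
  atom 2: C, bond orders sum to 4 (valence 4) → 0 H
  atom 3: C, bond orders sum to 1 (valence 4) → 3 H
  atom 4: C, bond orders sum to 3 (valence 4) → 1 H
  atom 5: C, bond orders sum to 3 (valence 4) → 1 H
  atom 6: O, bond orders sum to 1 (valence 2) → 1 H
  atom 7: C, bond orders sum to 3 (valence 4) → 1 H
  atom 8: C, bond orders sum to 1 (valence 4) → 3 H
Totals → C:6, H:10, O:2.
In Hill order: C6H10O2.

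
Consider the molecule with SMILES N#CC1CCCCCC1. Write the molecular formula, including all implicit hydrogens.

C8H13N

Walk through each heavy atom and fill implicit hydrogens from standard valence (C 4, N 3, O 2, S 2, halogen 1):
  atom 1: N, bond orders sum to 3 (valence 3) → 0 H
  atom 2: C, bond orders sum to 4 (valence 4) → 0 H
  atom 3: C, bond orders sum to 3 (valence 4) → 1 H
  atom 4: C, bond orders sum to 2 (valence 4) → 2 H
  atom 5: C, bond orders sum to 2 (valence 4) → 2 H
  atom 6: C, bond orders sum to 2 (valence 4) → 2 H
  atom 7: C, bond orders sum to 2 (valence 4) → 2 H
  atom 8: C, bond orders sum to 2 (valence 4) → 2 H
  atom 9: C, bond orders sum to 2 (valence 4) → 2 H
Totals → C:8, H:13, N:1.
In Hill order: C8H13N.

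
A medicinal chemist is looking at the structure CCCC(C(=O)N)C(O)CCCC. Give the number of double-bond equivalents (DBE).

Degree of unsaturation = (number of rings) + (number of π bonds).
Ring closures in the SMILES: 0.
π bonds: 1 double bond (each 1 DoU) → 1 DoU from unsaturation.
Total DoU = 0 + 1 = 1.

1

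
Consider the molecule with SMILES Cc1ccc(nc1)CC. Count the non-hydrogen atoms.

Every atom symbol written in the SMILES (organic subset) is one heavy atom; implicit H are not written.
Heavy atoms by element → C:8, N:1.
Total: 9.

9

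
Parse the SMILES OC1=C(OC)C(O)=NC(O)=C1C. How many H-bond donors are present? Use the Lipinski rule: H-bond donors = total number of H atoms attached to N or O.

3

Donors: find every N or O and count the H atoms it carries.
  atom 1 (O): bond orders sum to 1 → 1 H
  atom 4 (O): bond orders sum to 2 → 0 H
  atom 7 (O): bond orders sum to 1 → 1 H
  atom 8 (N): bond orders sum to 3 → 0 H
  atom 10 (O): bond orders sum to 1 → 1 H
Lipinski HBD = 3.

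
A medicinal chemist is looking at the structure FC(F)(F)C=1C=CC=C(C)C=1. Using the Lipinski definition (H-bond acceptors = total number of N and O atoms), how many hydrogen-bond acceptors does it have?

0

N atoms: 0; O atoms: 0.
Lipinski HBA = 0 + 0 = 0.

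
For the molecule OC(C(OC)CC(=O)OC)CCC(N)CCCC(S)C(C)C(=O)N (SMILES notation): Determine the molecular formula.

C16H32N2O5S

Walk through each heavy atom and fill implicit hydrogens from standard valence (C 4, N 3, O 2, S 2, halogen 1):
  atom 1: O, bond orders sum to 1 (valence 2) → 1 H
  atom 2: C, bond orders sum to 3 (valence 4) → 1 H
  atom 3: C, bond orders sum to 3 (valence 4) → 1 H
  atom 4: O, bond orders sum to 2 (valence 2) → 0 H
  atom 5: C, bond orders sum to 1 (valence 4) → 3 H
  atom 6: C, bond orders sum to 2 (valence 4) → 2 H
  atom 7: C, bond orders sum to 4 (valence 4) → 0 H
  atom 8: O, bond orders sum to 2 (valence 2) → 0 H
  atom 9: O, bond orders sum to 2 (valence 2) → 0 H
  atom 10: C, bond orders sum to 1 (valence 4) → 3 H
  atom 11: C, bond orders sum to 2 (valence 4) → 2 H
  atom 12: C, bond orders sum to 2 (valence 4) → 2 H
  atom 13: C, bond orders sum to 3 (valence 4) → 1 H
  atom 14: N, bond orders sum to 1 (valence 3) → 2 H
  atom 15: C, bond orders sum to 2 (valence 4) → 2 H
  atom 16: C, bond orders sum to 2 (valence 4) → 2 H
  atom 17: C, bond orders sum to 2 (valence 4) → 2 H
  atom 18: C, bond orders sum to 3 (valence 4) → 1 H
  atom 19: S, bond orders sum to 1 (valence 2) → 1 H
  atom 20: C, bond orders sum to 3 (valence 4) → 1 H
  atom 21: C, bond orders sum to 1 (valence 4) → 3 H
  atom 22: C, bond orders sum to 4 (valence 4) → 0 H
  atom 23: O, bond orders sum to 2 (valence 2) → 0 H
  atom 24: N, bond orders sum to 1 (valence 3) → 2 H
Totals → C:16, H:32, N:2, O:5, S:1.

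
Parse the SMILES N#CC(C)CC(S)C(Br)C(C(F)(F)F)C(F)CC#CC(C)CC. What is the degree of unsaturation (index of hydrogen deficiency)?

Degree of unsaturation = (number of rings) + (number of π bonds).
Ring closures in the SMILES: 0.
π bonds: 2 triple bonds (each 2 DoU) → 4 DoU from unsaturation.
Total DoU = 0 + 4 = 4.

4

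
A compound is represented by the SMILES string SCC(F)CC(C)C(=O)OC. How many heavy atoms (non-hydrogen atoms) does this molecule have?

Every atom symbol written in the SMILES (organic subset) is one heavy atom; implicit H are not written.
Heavy atoms by element → C:7, F:1, O:2, S:1.
Total: 11.

11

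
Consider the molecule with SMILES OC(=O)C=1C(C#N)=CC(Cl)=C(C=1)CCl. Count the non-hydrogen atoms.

Every atom symbol written in the SMILES (organic subset) is one heavy atom; implicit H are not written.
Heavy atoms by element → C:9, Cl:2, N:1, O:2.
Total: 14.

14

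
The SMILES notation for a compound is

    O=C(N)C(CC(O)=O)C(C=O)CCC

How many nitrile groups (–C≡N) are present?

0

Scan the SMILES for the nitrile motif — none present.
Groups that are present: 1 aldehyde, 1 amide, 1 carboxylic acid.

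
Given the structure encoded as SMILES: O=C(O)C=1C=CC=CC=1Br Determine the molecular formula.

C7H5BrO2

Walk through each heavy atom and fill implicit hydrogens from standard valence (C 4, N 3, O 2, S 2, halogen 1):
  atom 1: O, bond orders sum to 2 (valence 2) → 0 H
  atom 2: C, bond orders sum to 4 (valence 4) → 0 H
  atom 3: O, bond orders sum to 1 (valence 2) → 1 H
  atom 4: C, bond orders sum to 4 (valence 4) → 0 H
  atom 5: C, bond orders sum to 3 (valence 4) → 1 H
  atom 6: C, bond orders sum to 3 (valence 4) → 1 H
  atom 7: C, bond orders sum to 3 (valence 4) → 1 H
  atom 8: C, bond orders sum to 3 (valence 4) → 1 H
  atom 9: C, bond orders sum to 4 (valence 4) → 0 H
  atom 10: Br (halogen, monovalent) → 0 H
Totals → C:7, H:5, Br:1, O:2.
In Hill order: C7H5BrO2.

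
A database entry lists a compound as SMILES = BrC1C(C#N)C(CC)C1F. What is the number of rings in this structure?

1

In SMILES, each pair of matching ring-closure digits denotes one ring-closing bond; the number of such bonds equals the number of independent rings.
Ring-closure bonds here: 1.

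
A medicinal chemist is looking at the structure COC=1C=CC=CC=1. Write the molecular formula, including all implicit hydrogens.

C7H8O

Walk through each heavy atom and fill implicit hydrogens from standard valence (C 4, N 3, O 2, S 2, halogen 1):
  atom 1: C, bond orders sum to 1 (valence 4) → 3 H
  atom 2: O, bond orders sum to 2 (valence 2) → 0 H
  atom 3: C, bond orders sum to 4 (valence 4) → 0 H
  atom 4: C, bond orders sum to 3 (valence 4) → 1 H
  atom 5: C, bond orders sum to 3 (valence 4) → 1 H
  atom 6: C, bond orders sum to 3 (valence 4) → 1 H
  atom 7: C, bond orders sum to 3 (valence 4) → 1 H
  atom 8: C, bond orders sum to 3 (valence 4) → 1 H
Totals → C:7, H:8, O:1.
In Hill order: C7H8O.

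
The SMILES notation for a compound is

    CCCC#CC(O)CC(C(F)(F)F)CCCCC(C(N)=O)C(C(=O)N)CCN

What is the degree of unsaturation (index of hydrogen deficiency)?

Degree of unsaturation = (number of rings) + (number of π bonds).
Ring closures in the SMILES: 0.
π bonds: 2 double bonds (each 1 DoU), 1 triple bond (each 2 DoU) → 4 DoU from unsaturation.
Total DoU = 0 + 4 = 4.

4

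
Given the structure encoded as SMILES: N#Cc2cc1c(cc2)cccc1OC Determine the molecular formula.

C12H9NO

Walk through each heavy atom and fill implicit hydrogens from standard valence (C 4, N 3, O 2, S 2, halogen 1); for lowercase aromatic atoms, an aromatic c carries 1 H when it has two neighbours and 0 H with three, and aromatic n carries 0 H:
  atom 1: N, bond orders sum to 3 (valence 3) → 0 H
  atom 2: C, bond orders sum to 4 (valence 4) → 0 H
  atom 3: aromatic c, 3 neighbours → 0 H
  atom 4: aromatic c, 2 neighbours → 1 H
  atom 5: aromatic c, 3 neighbours → 0 H
  atom 6: aromatic c, 3 neighbours → 0 H
  atom 7: aromatic c, 2 neighbours → 1 H
  atom 8: aromatic c, 2 neighbours → 1 H
  atom 9: aromatic c, 2 neighbours → 1 H
  atom 10: aromatic c, 2 neighbours → 1 H
  atom 11: aromatic c, 2 neighbours → 1 H
  atom 12: aromatic c, 3 neighbours → 0 H
  atom 13: O, bond orders sum to 2 (valence 2) → 0 H
  atom 14: C, bond orders sum to 1 (valence 4) → 3 H
Totals → C:12, H:9, N:1, O:1.
In Hill order: C12H9NO.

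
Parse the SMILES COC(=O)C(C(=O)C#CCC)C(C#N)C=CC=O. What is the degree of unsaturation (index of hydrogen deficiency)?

Molecular formula: C13H13NO4.
DoU = (2C + 2 + N − H − X) / 2, where X is the halogen count and O/S are ignored.
    = (2·13 + 2 + 1 − 13 − 0) / 2 = 16 / 2 = 8.

8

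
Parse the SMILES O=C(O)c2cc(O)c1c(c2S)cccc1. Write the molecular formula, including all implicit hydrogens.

C11H8O3S

Walk through each heavy atom and fill implicit hydrogens from standard valence (C 4, N 3, O 2, S 2, halogen 1); for lowercase aromatic atoms, an aromatic c carries 1 H when it has two neighbours and 0 H with three, and aromatic n carries 0 H:
  atom 1: O, bond orders sum to 2 (valence 2) → 0 H
  atom 2: C, bond orders sum to 4 (valence 4) → 0 H
  atom 3: O, bond orders sum to 1 (valence 2) → 1 H
  atom 4: aromatic c, 3 neighbours → 0 H
  atom 5: aromatic c, 2 neighbours → 1 H
  atom 6: aromatic c, 3 neighbours → 0 H
  atom 7: O, bond orders sum to 1 (valence 2) → 1 H
  atom 8: aromatic c, 3 neighbours → 0 H
  atom 9: aromatic c, 3 neighbours → 0 H
  atom 10: aromatic c, 3 neighbours → 0 H
  atom 11: S, bond orders sum to 1 (valence 2) → 1 H
  atom 12: aromatic c, 2 neighbours → 1 H
  atom 13: aromatic c, 2 neighbours → 1 H
  atom 14: aromatic c, 2 neighbours → 1 H
  atom 15: aromatic c, 2 neighbours → 1 H
Totals → C:11, H:8, O:3, S:1.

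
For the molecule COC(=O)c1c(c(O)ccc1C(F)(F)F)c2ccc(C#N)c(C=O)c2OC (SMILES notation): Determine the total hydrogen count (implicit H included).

12

Walk through each heavy atom and fill implicit hydrogens from standard valence (C 4, N 3, O 2, S 2, halogen 1); for lowercase aromatic atoms, an aromatic c carries 1 H when it has two neighbours and 0 H with three, and aromatic n carries 0 H:
  atom 1: C, bond orders sum to 1 (valence 4) → 3 H
  atom 2: O, bond orders sum to 2 (valence 2) → 0 H
  atom 3: C, bond orders sum to 4 (valence 4) → 0 H
  atom 4: O, bond orders sum to 2 (valence 2) → 0 H
  atom 5: aromatic c, 3 neighbours → 0 H
  atom 6: aromatic c, 3 neighbours → 0 H
  atom 7: aromatic c, 3 neighbours → 0 H
  atom 8: O, bond orders sum to 1 (valence 2) → 1 H
  atom 9: aromatic c, 2 neighbours → 1 H
  atom 10: aromatic c, 2 neighbours → 1 H
  atom 11: aromatic c, 3 neighbours → 0 H
  atom 12: C, bond orders sum to 4 (valence 4) → 0 H
  atom 13: F (halogen, monovalent) → 0 H
  atom 14: F (halogen, monovalent) → 0 H
  atom 15: F (halogen, monovalent) → 0 H
  atom 16: aromatic c, 3 neighbours → 0 H
  atom 17: aromatic c, 2 neighbours → 1 H
  atom 18: aromatic c, 2 neighbours → 1 H
  atom 19: aromatic c, 3 neighbours → 0 H
  atom 20: C, bond orders sum to 4 (valence 4) → 0 H
  atom 21: N, bond orders sum to 3 (valence 3) → 0 H
  atom 22: aromatic c, 3 neighbours → 0 H
  atom 23: C, bond orders sum to 3 (valence 4) → 1 H
  atom 24: O, bond orders sum to 2 (valence 2) → 0 H
  atom 25: aromatic c, 3 neighbours → 0 H
  atom 26: O, bond orders sum to 2 (valence 2) → 0 H
  atom 27: C, bond orders sum to 1 (valence 4) → 3 H
Total hydrogens: 12.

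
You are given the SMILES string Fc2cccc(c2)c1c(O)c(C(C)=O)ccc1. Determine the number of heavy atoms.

17

Every atom symbol written in the SMILES (organic subset) is one heavy atom; implicit H are not written.
Heavy atoms by element → C:14, F:1, O:2.
Total: 17.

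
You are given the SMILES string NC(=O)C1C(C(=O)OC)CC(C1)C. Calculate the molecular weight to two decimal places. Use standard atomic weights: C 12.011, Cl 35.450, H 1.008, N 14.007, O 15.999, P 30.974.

185.22 g/mol

First, the molecular formula is C9H15NO3 (counting implicit H from valence).
  C: 9 × 12.011 = 108.099
  H: 15 × 1.008 = 15.120
  N: 1 × 14.007 = 14.007
  O: 3 × 15.999 = 47.997
Sum: 9×12.011 + 15×1.008 + 1×14.007 + 3×15.999 = 185.223 → 185.22 g/mol.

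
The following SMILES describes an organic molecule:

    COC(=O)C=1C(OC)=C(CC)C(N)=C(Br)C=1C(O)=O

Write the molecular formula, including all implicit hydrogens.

C12H14BrNO5

Walk through each heavy atom and fill implicit hydrogens from standard valence (C 4, N 3, O 2, S 2, halogen 1):
  atom 1: C, bond orders sum to 1 (valence 4) → 3 H
  atom 2: O, bond orders sum to 2 (valence 2) → 0 H
  atom 3: C, bond orders sum to 4 (valence 4) → 0 H
  atom 4: O, bond orders sum to 2 (valence 2) → 0 H
  atom 5: C, bond orders sum to 4 (valence 4) → 0 H
  atom 6: C, bond orders sum to 4 (valence 4) → 0 H
  atom 7: O, bond orders sum to 2 (valence 2) → 0 H
  atom 8: C, bond orders sum to 1 (valence 4) → 3 H
  atom 9: C, bond orders sum to 4 (valence 4) → 0 H
  atom 10: C, bond orders sum to 2 (valence 4) → 2 H
  atom 11: C, bond orders sum to 1 (valence 4) → 3 H
  atom 12: C, bond orders sum to 4 (valence 4) → 0 H
  atom 13: N, bond orders sum to 1 (valence 3) → 2 H
  atom 14: C, bond orders sum to 4 (valence 4) → 0 H
  atom 15: Br (halogen, monovalent) → 0 H
  atom 16: C, bond orders sum to 4 (valence 4) → 0 H
  atom 17: C, bond orders sum to 4 (valence 4) → 0 H
  atom 18: O, bond orders sum to 1 (valence 2) → 1 H
  atom 19: O, bond orders sum to 2 (valence 2) → 0 H
Totals → C:12, H:14, Br:1, N:1, O:5.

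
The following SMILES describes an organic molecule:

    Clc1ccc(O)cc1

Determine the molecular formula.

C6H5ClO

Walk through each heavy atom and fill implicit hydrogens from standard valence (C 4, N 3, O 2, S 2, halogen 1); for lowercase aromatic atoms, an aromatic c carries 1 H when it has two neighbours and 0 H with three, and aromatic n carries 0 H:
  atom 1: Cl (halogen, monovalent) → 0 H
  atom 2: aromatic c, 3 neighbours → 0 H
  atom 3: aromatic c, 2 neighbours → 1 H
  atom 4: aromatic c, 2 neighbours → 1 H
  atom 5: aromatic c, 3 neighbours → 0 H
  atom 6: O, bond orders sum to 1 (valence 2) → 1 H
  atom 7: aromatic c, 2 neighbours → 1 H
  atom 8: aromatic c, 2 neighbours → 1 H
Totals → C:6, H:5, Cl:1, O:1.
In Hill order: C6H5ClO.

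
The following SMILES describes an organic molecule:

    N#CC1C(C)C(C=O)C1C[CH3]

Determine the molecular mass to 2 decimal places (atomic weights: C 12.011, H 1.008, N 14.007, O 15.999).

First, the molecular formula is C9H13NO (counting implicit H from valence).
  C: 9 × 12.011 = 108.099
  H: 13 × 1.008 = 13.104
  N: 1 × 14.007 = 14.007
  O: 1 × 15.999 = 15.999
Sum: 9×12.011 + 13×1.008 + 1×14.007 + 1×15.999 = 151.209 → 151.21 g/mol.

151.21 g/mol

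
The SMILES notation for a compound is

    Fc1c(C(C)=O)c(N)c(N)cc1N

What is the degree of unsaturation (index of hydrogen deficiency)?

Molecular formula: C8H10FN3O.
DoU = (2C + 2 + N − H − X) / 2, where X is the halogen count and O/S are ignored.
    = (2·8 + 2 + 3 − 10 − 1) / 2 = 10 / 2 = 5.

5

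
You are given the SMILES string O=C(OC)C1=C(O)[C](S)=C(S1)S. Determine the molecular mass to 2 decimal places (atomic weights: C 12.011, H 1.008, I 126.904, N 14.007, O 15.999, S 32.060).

222.29 g/mol

First, the molecular formula is C6H6O3S3 (counting implicit H from valence).
  C: 6 × 12.011 = 72.066
  H: 6 × 1.008 = 6.048
  O: 3 × 15.999 = 47.997
  S: 3 × 32.060 = 96.180
Sum: 6×12.011 + 6×1.008 + 3×15.999 + 3×32.060 = 222.291 → 222.29 g/mol.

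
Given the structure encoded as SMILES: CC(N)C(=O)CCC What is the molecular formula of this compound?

Walk through each heavy atom and fill implicit hydrogens from standard valence (C 4, N 3, O 2, S 2, halogen 1):
  atom 1: C, bond orders sum to 1 (valence 4) → 3 H
  atom 2: C, bond orders sum to 3 (valence 4) → 1 H
  atom 3: N, bond orders sum to 1 (valence 3) → 2 H
  atom 4: C, bond orders sum to 4 (valence 4) → 0 H
  atom 5: O, bond orders sum to 2 (valence 2) → 0 H
  atom 6: C, bond orders sum to 2 (valence 4) → 2 H
  atom 7: C, bond orders sum to 2 (valence 4) → 2 H
  atom 8: C, bond orders sum to 1 (valence 4) → 3 H
Totals → C:6, H:13, N:1, O:1.

C6H13NO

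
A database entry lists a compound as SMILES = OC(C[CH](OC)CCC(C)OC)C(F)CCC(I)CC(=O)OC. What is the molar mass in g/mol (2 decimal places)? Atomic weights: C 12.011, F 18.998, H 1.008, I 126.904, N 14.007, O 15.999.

First, the molecular formula is C16H30FIO5 (counting implicit H from valence).
  C: 16 × 12.011 = 192.176
  F: 1 × 18.998 = 18.998
  H: 30 × 1.008 = 30.240
  I: 1 × 126.904 = 126.904
  O: 5 × 15.999 = 79.995
Sum: 16×12.011 + 1×18.998 + 30×1.008 + 1×126.904 + 5×15.999 = 448.313 → 448.31 g/mol.

448.31 g/mol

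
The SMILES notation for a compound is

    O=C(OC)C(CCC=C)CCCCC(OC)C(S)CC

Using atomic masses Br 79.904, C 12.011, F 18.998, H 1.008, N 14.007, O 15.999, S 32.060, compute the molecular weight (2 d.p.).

302.47 g/mol

First, the molecular formula is C16H30O3S (counting implicit H from valence).
  C: 16 × 12.011 = 192.176
  H: 30 × 1.008 = 30.240
  O: 3 × 15.999 = 47.997
  S: 1 × 32.060 = 32.060
Sum: 16×12.011 + 30×1.008 + 3×15.999 + 1×32.060 = 302.473 → 302.47 g/mol.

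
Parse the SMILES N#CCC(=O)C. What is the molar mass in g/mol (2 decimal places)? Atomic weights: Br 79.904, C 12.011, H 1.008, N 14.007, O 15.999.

83.09 g/mol

First, the molecular formula is C4H5NO (counting implicit H from valence).
  C: 4 × 12.011 = 48.044
  H: 5 × 1.008 = 5.040
  N: 1 × 14.007 = 14.007
  O: 1 × 15.999 = 15.999
Sum: 4×12.011 + 5×1.008 + 1×14.007 + 1×15.999 = 83.090 → 83.09 g/mol.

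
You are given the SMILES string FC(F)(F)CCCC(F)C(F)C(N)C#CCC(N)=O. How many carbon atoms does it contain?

11

Count every carbon token in the SMILES (each C, including those in ring-closure positions and inside branches).
Carbon count: 11.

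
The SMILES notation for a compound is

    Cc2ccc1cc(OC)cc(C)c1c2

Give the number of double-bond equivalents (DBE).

7

Molecular formula: C13H14O.
DoU = (2C + 2 + N − H − X) / 2, where X is the halogen count and O/S are ignored.
    = (2·13 + 2 + 0 − 14 − 0) / 2 = 14 / 2 = 7.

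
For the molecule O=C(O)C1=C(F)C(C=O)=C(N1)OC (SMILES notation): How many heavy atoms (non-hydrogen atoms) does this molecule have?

Every atom symbol written in the SMILES (organic subset) is one heavy atom; implicit H are not written.
Heavy atoms by element → C:7, F:1, N:1, O:4.
Total: 13.

13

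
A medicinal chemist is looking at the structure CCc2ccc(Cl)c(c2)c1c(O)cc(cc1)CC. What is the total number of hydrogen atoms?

17

Walk through each heavy atom and fill implicit hydrogens from standard valence (C 4, N 3, O 2, S 2, halogen 1); for lowercase aromatic atoms, an aromatic c carries 1 H when it has two neighbours and 0 H with three, and aromatic n carries 0 H:
  atom 1: C, bond orders sum to 1 (valence 4) → 3 H
  atom 2: C, bond orders sum to 2 (valence 4) → 2 H
  atom 3: aromatic c, 3 neighbours → 0 H
  atom 4: aromatic c, 2 neighbours → 1 H
  atom 5: aromatic c, 2 neighbours → 1 H
  atom 6: aromatic c, 3 neighbours → 0 H
  atom 7: Cl (halogen, monovalent) → 0 H
  atom 8: aromatic c, 3 neighbours → 0 H
  atom 9: aromatic c, 2 neighbours → 1 H
  atom 10: aromatic c, 3 neighbours → 0 H
  atom 11: aromatic c, 3 neighbours → 0 H
  atom 12: O, bond orders sum to 1 (valence 2) → 1 H
  atom 13: aromatic c, 2 neighbours → 1 H
  atom 14: aromatic c, 3 neighbours → 0 H
  atom 15: aromatic c, 2 neighbours → 1 H
  atom 16: aromatic c, 2 neighbours → 1 H
  atom 17: C, bond orders sum to 2 (valence 4) → 2 H
  atom 18: C, bond orders sum to 1 (valence 4) → 3 H
Total hydrogens: 17.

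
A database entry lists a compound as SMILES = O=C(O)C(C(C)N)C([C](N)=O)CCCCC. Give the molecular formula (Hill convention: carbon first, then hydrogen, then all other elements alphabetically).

C11H22N2O3

Walk through each heavy atom and fill implicit hydrogens from standard valence (C 4, N 3, O 2, S 2, halogen 1):
  atom 1: O, bond orders sum to 2 (valence 2) → 0 H
  atom 2: C, bond orders sum to 4 (valence 4) → 0 H
  atom 3: O, bond orders sum to 1 (valence 2) → 1 H
  atom 4: C, bond orders sum to 3 (valence 4) → 1 H
  atom 5: C, bond orders sum to 3 (valence 4) → 1 H
  atom 6: C, bond orders sum to 1 (valence 4) → 3 H
  atom 7: N, bond orders sum to 1 (valence 3) → 2 H
  atom 8: C, bond orders sum to 3 (valence 4) → 1 H
  atom 9: C with explicit H count 0
  atom 10: N, bond orders sum to 1 (valence 3) → 2 H
  atom 11: O, bond orders sum to 2 (valence 2) → 0 H
  atom 12: C, bond orders sum to 2 (valence 4) → 2 H
  atom 13: C, bond orders sum to 2 (valence 4) → 2 H
  atom 14: C, bond orders sum to 2 (valence 4) → 2 H
  atom 15: C, bond orders sum to 2 (valence 4) → 2 H
  atom 16: C, bond orders sum to 1 (valence 4) → 3 H
Totals → C:11, H:22, N:2, O:3.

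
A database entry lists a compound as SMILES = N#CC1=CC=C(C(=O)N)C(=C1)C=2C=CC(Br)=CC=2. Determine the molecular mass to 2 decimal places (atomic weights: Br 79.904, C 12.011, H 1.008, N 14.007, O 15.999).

301.14 g/mol

First, the molecular formula is C14H9BrN2O (counting implicit H from valence).
  Br: 1 × 79.904 = 79.904
  C: 14 × 12.011 = 168.154
  H: 9 × 1.008 = 9.072
  N: 2 × 14.007 = 28.014
  O: 1 × 15.999 = 15.999
Sum: 1×79.904 + 14×12.011 + 9×1.008 + 2×14.007 + 1×15.999 = 301.143 → 301.14 g/mol.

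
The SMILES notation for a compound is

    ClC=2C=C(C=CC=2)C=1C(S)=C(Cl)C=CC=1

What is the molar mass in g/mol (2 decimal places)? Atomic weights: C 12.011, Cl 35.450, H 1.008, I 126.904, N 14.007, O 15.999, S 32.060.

255.16 g/mol

First, the molecular formula is C12H8Cl2S (counting implicit H from valence).
  C: 12 × 12.011 = 144.132
  Cl: 2 × 35.450 = 70.900
  H: 8 × 1.008 = 8.064
  S: 1 × 32.060 = 32.060
Sum: 12×12.011 + 2×35.450 + 8×1.008 + 1×32.060 = 255.156 → 255.16 g/mol.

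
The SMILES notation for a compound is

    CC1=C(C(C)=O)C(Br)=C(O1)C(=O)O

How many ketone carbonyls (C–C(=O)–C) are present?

1

The ketone motif appears at heavy-atom position 4 in the SMILES.
Other groups present: 1 carboxylic acid.
Ketone count: 1.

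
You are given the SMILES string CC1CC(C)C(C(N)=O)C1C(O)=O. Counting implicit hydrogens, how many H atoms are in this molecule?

15

Walk through each heavy atom and fill implicit hydrogens from standard valence (C 4, N 3, O 2, S 2, halogen 1):
  atom 1: C, bond orders sum to 1 (valence 4) → 3 H
  atom 2: C, bond orders sum to 3 (valence 4) → 1 H
  atom 3: C, bond orders sum to 2 (valence 4) → 2 H
  atom 4: C, bond orders sum to 3 (valence 4) → 1 H
  atom 5: C, bond orders sum to 1 (valence 4) → 3 H
  atom 6: C, bond orders sum to 3 (valence 4) → 1 H
  atom 7: C, bond orders sum to 4 (valence 4) → 0 H
  atom 8: N, bond orders sum to 1 (valence 3) → 2 H
  atom 9: O, bond orders sum to 2 (valence 2) → 0 H
  atom 10: C, bond orders sum to 3 (valence 4) → 1 H
  atom 11: C, bond orders sum to 4 (valence 4) → 0 H
  atom 12: O, bond orders sum to 1 (valence 2) → 1 H
  atom 13: O, bond orders sum to 2 (valence 2) → 0 H
Total hydrogens: 15.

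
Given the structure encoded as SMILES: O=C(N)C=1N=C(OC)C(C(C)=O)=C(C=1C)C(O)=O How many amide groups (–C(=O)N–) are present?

The amide motif appears at heavy-atom position 2 in the SMILES.
Other groups present: 1 carboxylic acid, 1 ether, 1 ketone.
Amide count: 1.

1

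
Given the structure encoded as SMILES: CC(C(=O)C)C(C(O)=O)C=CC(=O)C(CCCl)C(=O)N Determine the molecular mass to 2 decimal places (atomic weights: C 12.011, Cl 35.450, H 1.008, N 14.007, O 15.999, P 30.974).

303.74 g/mol

First, the molecular formula is C13H18ClNO5 (counting implicit H from valence).
  C: 13 × 12.011 = 156.143
  Cl: 1 × 35.450 = 35.450
  H: 18 × 1.008 = 18.144
  N: 1 × 14.007 = 14.007
  O: 5 × 15.999 = 79.995
Sum: 13×12.011 + 1×35.450 + 18×1.008 + 1×14.007 + 5×15.999 = 303.739 → 303.74 g/mol.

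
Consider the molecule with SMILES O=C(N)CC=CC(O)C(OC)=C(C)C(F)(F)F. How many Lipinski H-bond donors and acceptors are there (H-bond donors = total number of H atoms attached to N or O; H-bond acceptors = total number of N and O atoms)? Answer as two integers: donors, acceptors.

Donors: find every N or O and count the H atoms it carries.
  atom 1 (O): bond orders sum to 2 → 0 H
  atom 3 (N): bond orders sum to 1 → 2 H
  atom 8 (O): bond orders sum to 1 → 1 H
  atom 10 (O): bond orders sum to 2 → 0 H
Lipinski HBD = 3.
Acceptors: N atoms = 1, O atoms = 3 → HBA = 4.

3, 4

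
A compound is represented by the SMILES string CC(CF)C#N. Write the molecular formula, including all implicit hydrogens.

Walk through each heavy atom and fill implicit hydrogens from standard valence (C 4, N 3, O 2, S 2, halogen 1):
  atom 1: C, bond orders sum to 1 (valence 4) → 3 H
  atom 2: C, bond orders sum to 3 (valence 4) → 1 H
  atom 3: C, bond orders sum to 2 (valence 4) → 2 H
  atom 4: F (halogen, monovalent) → 0 H
  atom 5: C, bond orders sum to 4 (valence 4) → 0 H
  atom 6: N, bond orders sum to 3 (valence 3) → 0 H
Totals → C:4, H:6, F:1, N:1.
In Hill order: C4H6FN.

C4H6FN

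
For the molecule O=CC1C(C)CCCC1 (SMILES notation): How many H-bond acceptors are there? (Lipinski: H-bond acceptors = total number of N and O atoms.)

N atoms: 0; O atoms: 1.
Lipinski HBA = 0 + 1 = 1.

1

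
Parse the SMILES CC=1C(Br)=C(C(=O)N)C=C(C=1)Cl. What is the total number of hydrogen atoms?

Walk through each heavy atom and fill implicit hydrogens from standard valence (C 4, N 3, O 2, S 2, halogen 1):
  atom 1: C, bond orders sum to 1 (valence 4) → 3 H
  atom 2: C, bond orders sum to 4 (valence 4) → 0 H
  atom 3: C, bond orders sum to 4 (valence 4) → 0 H
  atom 4: Br (halogen, monovalent) → 0 H
  atom 5: C, bond orders sum to 4 (valence 4) → 0 H
  atom 6: C, bond orders sum to 4 (valence 4) → 0 H
  atom 7: O, bond orders sum to 2 (valence 2) → 0 H
  atom 8: N, bond orders sum to 1 (valence 3) → 2 H
  atom 9: C, bond orders sum to 3 (valence 4) → 1 H
  atom 10: C, bond orders sum to 4 (valence 4) → 0 H
  atom 11: C, bond orders sum to 3 (valence 4) → 1 H
  atom 12: Cl (halogen, monovalent) → 0 H
Total hydrogens: 7.

7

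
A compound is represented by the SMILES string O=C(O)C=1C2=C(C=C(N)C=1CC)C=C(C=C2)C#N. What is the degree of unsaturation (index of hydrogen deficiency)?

Degree of unsaturation = (number of rings) + (number of π bonds).
Ring closures in the SMILES: 2.
π bonds: 6 double bonds (each 1 DoU), 1 triple bond (each 2 DoU) → 8 DoU from unsaturation.
Total DoU = 2 + 8 = 10.

10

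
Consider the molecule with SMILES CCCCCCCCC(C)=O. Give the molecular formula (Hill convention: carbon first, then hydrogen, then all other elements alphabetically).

C10H20O

Walk through each heavy atom and fill implicit hydrogens from standard valence (C 4, N 3, O 2, S 2, halogen 1):
  atom 1: C, bond orders sum to 1 (valence 4) → 3 H
  atom 2: C, bond orders sum to 2 (valence 4) → 2 H
  atom 3: C, bond orders sum to 2 (valence 4) → 2 H
  atom 4: C, bond orders sum to 2 (valence 4) → 2 H
  atom 5: C, bond orders sum to 2 (valence 4) → 2 H
  atom 6: C, bond orders sum to 2 (valence 4) → 2 H
  atom 7: C, bond orders sum to 2 (valence 4) → 2 H
  atom 8: C, bond orders sum to 2 (valence 4) → 2 H
  atom 9: C, bond orders sum to 4 (valence 4) → 0 H
  atom 10: C, bond orders sum to 1 (valence 4) → 3 H
  atom 11: O, bond orders sum to 2 (valence 2) → 0 H
Totals → C:10, H:20, O:1.
In Hill order: C10H20O.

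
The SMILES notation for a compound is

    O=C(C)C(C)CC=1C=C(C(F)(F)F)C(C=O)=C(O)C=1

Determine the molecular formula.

C13H13F3O3

Walk through each heavy atom and fill implicit hydrogens from standard valence (C 4, N 3, O 2, S 2, halogen 1):
  atom 1: O, bond orders sum to 2 (valence 2) → 0 H
  atom 2: C, bond orders sum to 4 (valence 4) → 0 H
  atom 3: C, bond orders sum to 1 (valence 4) → 3 H
  atom 4: C, bond orders sum to 3 (valence 4) → 1 H
  atom 5: C, bond orders sum to 1 (valence 4) → 3 H
  atom 6: C, bond orders sum to 2 (valence 4) → 2 H
  atom 7: C, bond orders sum to 4 (valence 4) → 0 H
  atom 8: C, bond orders sum to 3 (valence 4) → 1 H
  atom 9: C, bond orders sum to 4 (valence 4) → 0 H
  atom 10: C, bond orders sum to 4 (valence 4) → 0 H
  atom 11: F (halogen, monovalent) → 0 H
  atom 12: F (halogen, monovalent) → 0 H
  atom 13: F (halogen, monovalent) → 0 H
  atom 14: C, bond orders sum to 4 (valence 4) → 0 H
  atom 15: C, bond orders sum to 3 (valence 4) → 1 H
  atom 16: O, bond orders sum to 2 (valence 2) → 0 H
  atom 17: C, bond orders sum to 4 (valence 4) → 0 H
  atom 18: O, bond orders sum to 1 (valence 2) → 1 H
  atom 19: C, bond orders sum to 3 (valence 4) → 1 H
Totals → C:13, H:13, F:3, O:3.
In Hill order: C13H13F3O3.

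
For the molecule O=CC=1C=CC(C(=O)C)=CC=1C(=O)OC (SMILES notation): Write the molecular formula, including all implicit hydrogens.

Walk through each heavy atom and fill implicit hydrogens from standard valence (C 4, N 3, O 2, S 2, halogen 1):
  atom 1: O, bond orders sum to 2 (valence 2) → 0 H
  atom 2: C, bond orders sum to 3 (valence 4) → 1 H
  atom 3: C, bond orders sum to 4 (valence 4) → 0 H
  atom 4: C, bond orders sum to 3 (valence 4) → 1 H
  atom 5: C, bond orders sum to 3 (valence 4) → 1 H
  atom 6: C, bond orders sum to 4 (valence 4) → 0 H
  atom 7: C, bond orders sum to 4 (valence 4) → 0 H
  atom 8: O, bond orders sum to 2 (valence 2) → 0 H
  atom 9: C, bond orders sum to 1 (valence 4) → 3 H
  atom 10: C, bond orders sum to 3 (valence 4) → 1 H
  atom 11: C, bond orders sum to 4 (valence 4) → 0 H
  atom 12: C, bond orders sum to 4 (valence 4) → 0 H
  atom 13: O, bond orders sum to 2 (valence 2) → 0 H
  atom 14: O, bond orders sum to 2 (valence 2) → 0 H
  atom 15: C, bond orders sum to 1 (valence 4) → 3 H
Totals → C:11, H:10, O:4.

C11H10O4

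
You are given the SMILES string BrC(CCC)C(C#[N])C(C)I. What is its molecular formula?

Walk through each heavy atom and fill implicit hydrogens from standard valence (C 4, N 3, O 2, S 2, halogen 1):
  atom 1: Br (halogen, monovalent) → 0 H
  atom 2: C, bond orders sum to 3 (valence 4) → 1 H
  atom 3: C, bond orders sum to 2 (valence 4) → 2 H
  atom 4: C, bond orders sum to 2 (valence 4) → 2 H
  atom 5: C, bond orders sum to 1 (valence 4) → 3 H
  atom 6: C, bond orders sum to 3 (valence 4) → 1 H
  atom 7: C, bond orders sum to 4 (valence 4) → 0 H
  atom 8: N with explicit H count 0
  atom 9: C, bond orders sum to 3 (valence 4) → 1 H
  atom 10: C, bond orders sum to 1 (valence 4) → 3 H
  atom 11: I (halogen, monovalent) → 0 H
Totals → C:8, H:13, Br:1, I:1, N:1.

C8H13BrIN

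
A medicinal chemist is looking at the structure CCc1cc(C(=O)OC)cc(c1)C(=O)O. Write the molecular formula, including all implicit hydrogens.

Walk through each heavy atom and fill implicit hydrogens from standard valence (C 4, N 3, O 2, S 2, halogen 1); for lowercase aromatic atoms, an aromatic c carries 1 H when it has two neighbours and 0 H with three, and aromatic n carries 0 H:
  atom 1: C, bond orders sum to 1 (valence 4) → 3 H
  atom 2: C, bond orders sum to 2 (valence 4) → 2 H
  atom 3: aromatic c, 3 neighbours → 0 H
  atom 4: aromatic c, 2 neighbours → 1 H
  atom 5: aromatic c, 3 neighbours → 0 H
  atom 6: C, bond orders sum to 4 (valence 4) → 0 H
  atom 7: O, bond orders sum to 2 (valence 2) → 0 H
  atom 8: O, bond orders sum to 2 (valence 2) → 0 H
  atom 9: C, bond orders sum to 1 (valence 4) → 3 H
  atom 10: aromatic c, 2 neighbours → 1 H
  atom 11: aromatic c, 3 neighbours → 0 H
  atom 12: aromatic c, 2 neighbours → 1 H
  atom 13: C, bond orders sum to 4 (valence 4) → 0 H
  atom 14: O, bond orders sum to 2 (valence 2) → 0 H
  atom 15: O, bond orders sum to 1 (valence 2) → 1 H
Totals → C:11, H:12, O:4.
In Hill order: C11H12O4.

C11H12O4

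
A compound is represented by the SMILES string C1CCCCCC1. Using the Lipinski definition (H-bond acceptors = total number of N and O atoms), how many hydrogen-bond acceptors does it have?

0

N atoms: 0; O atoms: 0.
Lipinski HBA = 0 + 0 = 0.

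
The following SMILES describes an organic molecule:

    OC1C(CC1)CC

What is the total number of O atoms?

Scan the SMILES for O atoms (remember two-letter symbols like Cl and Br are single atoms).
Oxygen count: 1.

1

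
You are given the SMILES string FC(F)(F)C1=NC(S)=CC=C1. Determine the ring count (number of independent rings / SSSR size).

In SMILES, each pair of matching ring-closure digits denotes one ring-closing bond; the number of such bonds equals the number of independent rings.
Ring-closure bonds here: 1.

1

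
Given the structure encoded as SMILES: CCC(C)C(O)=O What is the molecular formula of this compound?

C5H10O2

Walk through each heavy atom and fill implicit hydrogens from standard valence (C 4, N 3, O 2, S 2, halogen 1):
  atom 1: C, bond orders sum to 1 (valence 4) → 3 H
  atom 2: C, bond orders sum to 2 (valence 4) → 2 H
  atom 3: C, bond orders sum to 3 (valence 4) → 1 H
  atom 4: C, bond orders sum to 1 (valence 4) → 3 H
  atom 5: C, bond orders sum to 4 (valence 4) → 0 H
  atom 6: O, bond orders sum to 1 (valence 2) → 1 H
  atom 7: O, bond orders sum to 2 (valence 2) → 0 H
Totals → C:5, H:10, O:2.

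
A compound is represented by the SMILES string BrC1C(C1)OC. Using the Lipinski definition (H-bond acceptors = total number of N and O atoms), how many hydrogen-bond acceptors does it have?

N atoms: 0; O atoms: 1.
Lipinski HBA = 0 + 1 = 1.

1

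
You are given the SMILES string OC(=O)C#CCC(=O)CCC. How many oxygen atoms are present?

3

Scan the SMILES for O atoms (remember two-letter symbols like Cl and Br are single atoms).
Oxygen count: 3.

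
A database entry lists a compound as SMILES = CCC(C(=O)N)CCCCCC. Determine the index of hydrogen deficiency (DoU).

Molecular formula: C10H21NO.
DoU = (2C + 2 + N − H − X) / 2, where X is the halogen count and O/S are ignored.
    = (2·10 + 2 + 1 − 21 − 0) / 2 = 2 / 2 = 1.

1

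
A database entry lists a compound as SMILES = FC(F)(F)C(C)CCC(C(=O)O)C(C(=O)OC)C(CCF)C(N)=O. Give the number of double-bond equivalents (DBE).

Molecular formula: C14H21F4NO5.
DoU = (2C + 2 + N − H − X) / 2, where X is the halogen count and O/S are ignored.
    = (2·14 + 2 + 1 − 21 − 4) / 2 = 6 / 2 = 3.

3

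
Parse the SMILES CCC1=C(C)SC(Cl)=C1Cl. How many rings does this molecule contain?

1

In SMILES, each pair of matching ring-closure digits denotes one ring-closing bond; the number of such bonds equals the number of independent rings.
Ring-closure bonds here: 1.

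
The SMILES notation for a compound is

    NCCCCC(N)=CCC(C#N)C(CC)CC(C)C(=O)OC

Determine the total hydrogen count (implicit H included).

31

Walk through each heavy atom and fill implicit hydrogens from standard valence (C 4, N 3, O 2, S 2, halogen 1):
  atom 1: N, bond orders sum to 1 (valence 3) → 2 H
  atom 2: C, bond orders sum to 2 (valence 4) → 2 H
  atom 3: C, bond orders sum to 2 (valence 4) → 2 H
  atom 4: C, bond orders sum to 2 (valence 4) → 2 H
  atom 5: C, bond orders sum to 2 (valence 4) → 2 H
  atom 6: C, bond orders sum to 4 (valence 4) → 0 H
  atom 7: N, bond orders sum to 1 (valence 3) → 2 H
  atom 8: C, bond orders sum to 3 (valence 4) → 1 H
  atom 9: C, bond orders sum to 2 (valence 4) → 2 H
  atom 10: C, bond orders sum to 3 (valence 4) → 1 H
  atom 11: C, bond orders sum to 4 (valence 4) → 0 H
  atom 12: N, bond orders sum to 3 (valence 3) → 0 H
  atom 13: C, bond orders sum to 3 (valence 4) → 1 H
  atom 14: C, bond orders sum to 2 (valence 4) → 2 H
  atom 15: C, bond orders sum to 1 (valence 4) → 3 H
  atom 16: C, bond orders sum to 2 (valence 4) → 2 H
  atom 17: C, bond orders sum to 3 (valence 4) → 1 H
  atom 18: C, bond orders sum to 1 (valence 4) → 3 H
  atom 19: C, bond orders sum to 4 (valence 4) → 0 H
  atom 20: O, bond orders sum to 2 (valence 2) → 0 H
  atom 21: O, bond orders sum to 2 (valence 2) → 0 H
  atom 22: C, bond orders sum to 1 (valence 4) → 3 H
Total hydrogens: 31.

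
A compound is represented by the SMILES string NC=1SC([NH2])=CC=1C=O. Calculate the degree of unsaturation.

Molecular formula: C5H6N2OS.
DoU = (2C + 2 + N − H − X) / 2, where X is the halogen count and O/S are ignored.
    = (2·5 + 2 + 2 − 6 − 0) / 2 = 8 / 2 = 4.

4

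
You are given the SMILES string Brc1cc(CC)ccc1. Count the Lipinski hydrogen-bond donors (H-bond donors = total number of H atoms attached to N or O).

Donors: find every N or O and count the H atoms it carries.
  (no N or O atoms present)
Lipinski HBD = 0.

0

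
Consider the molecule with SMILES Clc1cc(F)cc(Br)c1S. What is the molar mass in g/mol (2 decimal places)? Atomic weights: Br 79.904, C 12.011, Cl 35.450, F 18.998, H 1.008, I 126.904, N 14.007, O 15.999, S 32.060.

First, the molecular formula is C6H3BrClFS (counting implicit H from valence).
  Br: 1 × 79.904 = 79.904
  C: 6 × 12.011 = 72.066
  Cl: 1 × 35.450 = 35.450
  F: 1 × 18.998 = 18.998
  H: 3 × 1.008 = 3.024
  S: 1 × 32.060 = 32.060
Sum: 1×79.904 + 6×12.011 + 1×35.450 + 1×18.998 + 3×1.008 + 1×32.060 = 241.502 → 241.50 g/mol.

241.50 g/mol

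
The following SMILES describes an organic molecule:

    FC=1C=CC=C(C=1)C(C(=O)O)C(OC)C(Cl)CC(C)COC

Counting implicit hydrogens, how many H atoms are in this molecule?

Walk through each heavy atom and fill implicit hydrogens from standard valence (C 4, N 3, O 2, S 2, halogen 1):
  atom 1: F (halogen, monovalent) → 0 H
  atom 2: C, bond orders sum to 4 (valence 4) → 0 H
  atom 3: C, bond orders sum to 3 (valence 4) → 1 H
  atom 4: C, bond orders sum to 3 (valence 4) → 1 H
  atom 5: C, bond orders sum to 3 (valence 4) → 1 H
  atom 6: C, bond orders sum to 4 (valence 4) → 0 H
  atom 7: C, bond orders sum to 3 (valence 4) → 1 H
  atom 8: C, bond orders sum to 3 (valence 4) → 1 H
  atom 9: C, bond orders sum to 4 (valence 4) → 0 H
  atom 10: O, bond orders sum to 2 (valence 2) → 0 H
  atom 11: O, bond orders sum to 1 (valence 2) → 1 H
  atom 12: C, bond orders sum to 3 (valence 4) → 1 H
  atom 13: O, bond orders sum to 2 (valence 2) → 0 H
  atom 14: C, bond orders sum to 1 (valence 4) → 3 H
  atom 15: C, bond orders sum to 3 (valence 4) → 1 H
  atom 16: Cl (halogen, monovalent) → 0 H
  atom 17: C, bond orders sum to 2 (valence 4) → 2 H
  atom 18: C, bond orders sum to 3 (valence 4) → 1 H
  atom 19: C, bond orders sum to 1 (valence 4) → 3 H
  atom 20: C, bond orders sum to 2 (valence 4) → 2 H
  atom 21: O, bond orders sum to 2 (valence 2) → 0 H
  atom 22: C, bond orders sum to 1 (valence 4) → 3 H
Total hydrogens: 22.

22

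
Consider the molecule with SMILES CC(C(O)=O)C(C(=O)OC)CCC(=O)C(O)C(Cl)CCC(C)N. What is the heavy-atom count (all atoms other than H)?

Every atom symbol written in the SMILES (organic subset) is one heavy atom; implicit H are not written.
Heavy atoms by element → C:15, Cl:1, N:1, O:6.
Total: 23.

23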